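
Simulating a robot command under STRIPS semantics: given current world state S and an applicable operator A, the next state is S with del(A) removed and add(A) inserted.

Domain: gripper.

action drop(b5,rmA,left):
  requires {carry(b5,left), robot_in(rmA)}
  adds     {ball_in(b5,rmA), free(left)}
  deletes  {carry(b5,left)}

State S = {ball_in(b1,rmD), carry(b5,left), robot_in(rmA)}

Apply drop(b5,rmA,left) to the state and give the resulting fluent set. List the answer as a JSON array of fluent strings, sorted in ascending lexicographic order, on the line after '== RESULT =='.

Progress:
  pre ⊆ S: {carry(b5,left), robot_in(rmA)} ⊆ S  — applicable
  S \ del = {ball_in(b1,rmD), robot_in(rmA)}
  ∪ add   = {ball_in(b1,rmD), ball_in(b5,rmA), free(left), robot_in(rmA)}

== RESULT ==
["ball_in(b1,rmD)", "ball_in(b5,rmA)", "free(left)", "robot_in(rmA)"]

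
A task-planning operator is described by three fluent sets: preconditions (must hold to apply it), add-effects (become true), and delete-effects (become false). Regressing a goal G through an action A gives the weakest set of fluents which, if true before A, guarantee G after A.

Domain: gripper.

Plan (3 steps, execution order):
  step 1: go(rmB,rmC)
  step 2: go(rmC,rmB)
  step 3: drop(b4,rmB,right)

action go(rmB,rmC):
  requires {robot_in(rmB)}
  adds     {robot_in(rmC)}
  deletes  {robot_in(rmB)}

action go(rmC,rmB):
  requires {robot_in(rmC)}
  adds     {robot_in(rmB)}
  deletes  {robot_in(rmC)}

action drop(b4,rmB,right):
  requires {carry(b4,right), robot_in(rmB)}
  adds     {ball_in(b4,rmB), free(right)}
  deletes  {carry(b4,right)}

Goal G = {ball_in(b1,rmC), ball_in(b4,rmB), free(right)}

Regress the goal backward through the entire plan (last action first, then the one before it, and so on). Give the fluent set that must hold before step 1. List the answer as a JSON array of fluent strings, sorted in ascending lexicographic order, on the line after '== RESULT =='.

Work backward from the goal:
  through step 3 (drop(b4,rmB,right)): drop {ball_in(b4,rmB), free(right)}, keep {ball_in(b1,rmC)}, require {carry(b4,right), robot_in(rmB)}
    → {ball_in(b1,rmC), carry(b4,right), robot_in(rmB)}
  through step 2 (go(rmC,rmB)): drop {robot_in(rmB)}, keep {ball_in(b1,rmC), carry(b4,right)}, require {robot_in(rmC)}
    → {ball_in(b1,rmC), carry(b4,right), robot_in(rmC)}
  through step 1 (go(rmB,rmC)): drop {robot_in(rmC)}, keep {ball_in(b1,rmC), carry(b4,right)}, require {robot_in(rmB)}
    → {ball_in(b1,rmC), carry(b4,right), robot_in(rmB)}

== RESULT ==
["ball_in(b1,rmC)", "carry(b4,right)", "robot_in(rmB)"]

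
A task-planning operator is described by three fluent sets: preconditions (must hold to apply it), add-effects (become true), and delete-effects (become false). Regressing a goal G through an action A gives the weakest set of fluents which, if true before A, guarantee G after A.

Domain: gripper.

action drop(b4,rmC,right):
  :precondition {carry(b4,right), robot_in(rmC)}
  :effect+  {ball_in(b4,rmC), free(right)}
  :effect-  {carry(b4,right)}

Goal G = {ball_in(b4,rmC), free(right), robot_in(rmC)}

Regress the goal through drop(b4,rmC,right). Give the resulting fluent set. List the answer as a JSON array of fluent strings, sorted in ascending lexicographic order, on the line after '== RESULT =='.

Compute (G \ add) ∪ pre:
  G ∩ del = {}  (empty — regression defined)
  G \ add = {ball_in(b4,rmC), free(right), robot_in(rmC)} \ {ball_in(b4,rmC), free(right)} = {robot_in(rmC)}
  ∪ pre   = {robot_in(rmC)} ∪ {carry(b4,right), robot_in(rmC)}
          = {carry(b4,right), robot_in(rmC)}

== RESULT ==
["carry(b4,right)", "robot_in(rmC)"]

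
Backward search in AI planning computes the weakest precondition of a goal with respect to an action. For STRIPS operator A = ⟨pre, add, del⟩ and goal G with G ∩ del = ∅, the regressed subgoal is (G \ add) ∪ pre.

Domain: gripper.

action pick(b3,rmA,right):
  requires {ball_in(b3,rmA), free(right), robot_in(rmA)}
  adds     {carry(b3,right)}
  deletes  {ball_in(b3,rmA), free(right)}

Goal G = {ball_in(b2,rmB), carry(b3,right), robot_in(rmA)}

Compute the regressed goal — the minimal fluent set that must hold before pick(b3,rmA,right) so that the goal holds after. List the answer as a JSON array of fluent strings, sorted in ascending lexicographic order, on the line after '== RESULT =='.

Compute (G \ add) ∪ pre:
  G ∩ del = {}  (empty — regression defined)
  G \ add = {ball_in(b2,rmB), carry(b3,right), robot_in(rmA)} \ {carry(b3,right)} = {ball_in(b2,rmB), robot_in(rmA)}
  ∪ pre   = {ball_in(b2,rmB), robot_in(rmA)} ∪ {ball_in(b3,rmA), free(right), robot_in(rmA)}
          = {ball_in(b2,rmB), ball_in(b3,rmA), free(right), robot_in(rmA)}

== RESULT ==
["ball_in(b2,rmB)", "ball_in(b3,rmA)", "free(right)", "robot_in(rmA)"]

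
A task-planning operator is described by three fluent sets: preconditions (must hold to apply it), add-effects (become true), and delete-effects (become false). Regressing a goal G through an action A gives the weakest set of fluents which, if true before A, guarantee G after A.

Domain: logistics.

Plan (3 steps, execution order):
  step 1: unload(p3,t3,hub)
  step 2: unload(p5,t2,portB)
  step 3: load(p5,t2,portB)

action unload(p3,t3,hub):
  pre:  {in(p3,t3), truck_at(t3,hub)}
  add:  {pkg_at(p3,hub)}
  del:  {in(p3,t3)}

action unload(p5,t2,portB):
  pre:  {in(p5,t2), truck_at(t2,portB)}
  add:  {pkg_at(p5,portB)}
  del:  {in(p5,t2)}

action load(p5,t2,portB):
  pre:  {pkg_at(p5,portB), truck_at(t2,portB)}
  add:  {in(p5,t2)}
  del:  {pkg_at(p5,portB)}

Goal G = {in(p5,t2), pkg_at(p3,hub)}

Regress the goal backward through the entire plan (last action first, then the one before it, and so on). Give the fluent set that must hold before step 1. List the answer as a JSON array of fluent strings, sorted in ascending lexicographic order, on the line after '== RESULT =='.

Work backward from the goal:
  through step 3 (load(p5,t2,portB)): drop {in(p5,t2)}, keep {pkg_at(p3,hub)}, require {pkg_at(p5,portB), truck_at(t2,portB)}
    → {pkg_at(p3,hub), pkg_at(p5,portB), truck_at(t2,portB)}
  through step 2 (unload(p5,t2,portB)): drop {pkg_at(p5,portB)}, keep {pkg_at(p3,hub), truck_at(t2,portB)}, require {in(p5,t2), truck_at(t2,portB)}
    → {in(p5,t2), pkg_at(p3,hub), truck_at(t2,portB)}
  through step 1 (unload(p3,t3,hub)): drop {pkg_at(p3,hub)}, keep {in(p5,t2), truck_at(t2,portB)}, require {in(p3,t3), truck_at(t3,hub)}
    → {in(p3,t3), in(p5,t2), truck_at(t2,portB), truck_at(t3,hub)}

== RESULT ==
["in(p3,t3)", "in(p5,t2)", "truck_at(t2,portB)", "truck_at(t3,hub)"]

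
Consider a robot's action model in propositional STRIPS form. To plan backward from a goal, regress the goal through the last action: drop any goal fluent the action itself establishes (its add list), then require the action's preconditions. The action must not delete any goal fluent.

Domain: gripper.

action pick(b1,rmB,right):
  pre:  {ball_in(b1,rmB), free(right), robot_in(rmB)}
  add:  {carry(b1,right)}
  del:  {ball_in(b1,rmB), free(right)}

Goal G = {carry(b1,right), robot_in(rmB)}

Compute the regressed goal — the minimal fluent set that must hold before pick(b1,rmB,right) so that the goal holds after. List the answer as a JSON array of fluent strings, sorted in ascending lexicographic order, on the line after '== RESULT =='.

Regress:
  G ∩ del = {}  (empty — regression defined)
  G \ add = {carry(b1,right), robot_in(rmB)} \ {carry(b1,right)} = {robot_in(rmB)}
  ∪ pre   = {robot_in(rmB)} ∪ {ball_in(b1,rmB), free(right), robot_in(rmB)}
          = {ball_in(b1,rmB), free(right), robot_in(rmB)}

== RESULT ==
["ball_in(b1,rmB)", "free(right)", "robot_in(rmB)"]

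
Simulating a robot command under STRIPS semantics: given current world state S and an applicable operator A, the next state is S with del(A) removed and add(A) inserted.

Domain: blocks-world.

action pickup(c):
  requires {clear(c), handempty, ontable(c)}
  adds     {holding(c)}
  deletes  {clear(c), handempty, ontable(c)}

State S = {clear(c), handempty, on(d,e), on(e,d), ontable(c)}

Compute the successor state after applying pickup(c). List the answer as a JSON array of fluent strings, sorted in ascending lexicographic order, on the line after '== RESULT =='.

Compute (S \ del) ∪ add:
  pre ⊆ S: {clear(c), handempty, ontable(c)} ⊆ S  — applicable
  S \ del = {on(d,e), on(e,d)}
  ∪ add   = {holding(c), on(d,e), on(e,d)}

== RESULT ==
["holding(c)", "on(d,e)", "on(e,d)"]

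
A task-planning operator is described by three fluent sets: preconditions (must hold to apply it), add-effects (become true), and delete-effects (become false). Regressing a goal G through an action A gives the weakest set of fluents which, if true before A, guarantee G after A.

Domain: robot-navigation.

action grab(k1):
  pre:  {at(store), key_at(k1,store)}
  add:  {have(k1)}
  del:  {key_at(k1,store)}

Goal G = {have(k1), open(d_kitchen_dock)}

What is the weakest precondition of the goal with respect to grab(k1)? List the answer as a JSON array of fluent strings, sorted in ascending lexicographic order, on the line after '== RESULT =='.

Compute (G \ add) ∪ pre:
  G ∩ del = {}  (empty — regression defined)
  G \ add = {have(k1), open(d_kitchen_dock)} \ {have(k1)} = {open(d_kitchen_dock)}
  ∪ pre   = {open(d_kitchen_dock)} ∪ {at(store), key_at(k1,store)}
          = {at(store), key_at(k1,store), open(d_kitchen_dock)}

== RESULT ==
["at(store)", "key_at(k1,store)", "open(d_kitchen_dock)"]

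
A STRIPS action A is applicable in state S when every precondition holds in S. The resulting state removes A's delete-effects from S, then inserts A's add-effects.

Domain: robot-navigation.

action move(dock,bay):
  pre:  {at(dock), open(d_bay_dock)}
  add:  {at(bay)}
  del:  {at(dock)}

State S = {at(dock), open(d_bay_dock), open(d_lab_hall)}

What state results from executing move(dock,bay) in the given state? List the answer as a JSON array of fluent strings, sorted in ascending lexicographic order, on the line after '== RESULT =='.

Compute (S \ del) ∪ add:
  pre ⊆ S: {at(dock), open(d_bay_dock)} ⊆ S  — applicable
  S \ del = {open(d_bay_dock), open(d_lab_hall)}
  ∪ add   = {at(bay), open(d_bay_dock), open(d_lab_hall)}

== RESULT ==
["at(bay)", "open(d_bay_dock)", "open(d_lab_hall)"]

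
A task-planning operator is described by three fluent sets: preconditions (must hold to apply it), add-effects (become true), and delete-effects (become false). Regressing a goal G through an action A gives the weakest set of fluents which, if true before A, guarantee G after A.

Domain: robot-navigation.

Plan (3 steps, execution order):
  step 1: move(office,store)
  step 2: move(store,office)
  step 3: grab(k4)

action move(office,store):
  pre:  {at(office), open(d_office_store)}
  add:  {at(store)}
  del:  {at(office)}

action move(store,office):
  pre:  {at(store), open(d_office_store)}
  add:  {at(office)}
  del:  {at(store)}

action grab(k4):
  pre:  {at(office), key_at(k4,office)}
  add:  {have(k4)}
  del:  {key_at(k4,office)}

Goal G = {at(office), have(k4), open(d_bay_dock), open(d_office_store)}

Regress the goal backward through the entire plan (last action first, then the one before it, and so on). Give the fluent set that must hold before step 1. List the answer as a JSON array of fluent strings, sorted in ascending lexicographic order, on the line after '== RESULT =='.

Regress step by step:
  through step 3 (grab(k4)): drop {have(k4)}, keep {at(office), open(d_bay_dock), open(d_office_store)}, require {at(office), key_at(k4,office)}
    → {at(office), key_at(k4,office), open(d_bay_dock), open(d_office_store)}
  through step 2 (move(store,office)): drop {at(office)}, keep {key_at(k4,office), open(d_bay_dock), open(d_office_store)}, require {at(store), open(d_office_store)}
    → {at(store), key_at(k4,office), open(d_bay_dock), open(d_office_store)}
  through step 1 (move(office,store)): drop {at(store)}, keep {key_at(k4,office), open(d_bay_dock), open(d_office_store)}, require {at(office), open(d_office_store)}
    → {at(office), key_at(k4,office), open(d_bay_dock), open(d_office_store)}

== RESULT ==
["at(office)", "key_at(k4,office)", "open(d_bay_dock)", "open(d_office_store)"]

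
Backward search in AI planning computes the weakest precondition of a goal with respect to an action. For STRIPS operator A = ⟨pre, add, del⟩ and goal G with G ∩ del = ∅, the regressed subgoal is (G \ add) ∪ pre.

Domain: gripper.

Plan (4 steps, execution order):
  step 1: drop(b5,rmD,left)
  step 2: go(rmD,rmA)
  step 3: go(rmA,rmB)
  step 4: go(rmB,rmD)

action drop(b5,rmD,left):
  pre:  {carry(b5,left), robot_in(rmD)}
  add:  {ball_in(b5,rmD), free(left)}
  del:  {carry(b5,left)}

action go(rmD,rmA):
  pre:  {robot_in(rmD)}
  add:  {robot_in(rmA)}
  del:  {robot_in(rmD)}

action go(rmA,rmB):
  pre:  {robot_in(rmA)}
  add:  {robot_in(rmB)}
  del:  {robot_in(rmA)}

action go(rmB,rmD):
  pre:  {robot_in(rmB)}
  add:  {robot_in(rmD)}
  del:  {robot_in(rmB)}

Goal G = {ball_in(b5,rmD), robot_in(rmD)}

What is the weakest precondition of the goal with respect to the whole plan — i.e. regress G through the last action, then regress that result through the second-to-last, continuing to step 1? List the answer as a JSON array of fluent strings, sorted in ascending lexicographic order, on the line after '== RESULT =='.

Work backward from the goal:
  through step 4 (go(rmB,rmD)): drop {robot_in(rmD)}, keep {ball_in(b5,rmD)}, require {robot_in(rmB)}
    → {ball_in(b5,rmD), robot_in(rmB)}
  through step 3 (go(rmA,rmB)): drop {robot_in(rmB)}, keep {ball_in(b5,rmD)}, require {robot_in(rmA)}
    → {ball_in(b5,rmD), robot_in(rmA)}
  through step 2 (go(rmD,rmA)): drop {robot_in(rmA)}, keep {ball_in(b5,rmD)}, require {robot_in(rmD)}
    → {ball_in(b5,rmD), robot_in(rmD)}
  through step 1 (drop(b5,rmD,left)): drop {ball_in(b5,rmD)}, keep {robot_in(rmD)}, require {carry(b5,left), robot_in(rmD)}
    → {carry(b5,left), robot_in(rmD)}

== RESULT ==
["carry(b5,left)", "robot_in(rmD)"]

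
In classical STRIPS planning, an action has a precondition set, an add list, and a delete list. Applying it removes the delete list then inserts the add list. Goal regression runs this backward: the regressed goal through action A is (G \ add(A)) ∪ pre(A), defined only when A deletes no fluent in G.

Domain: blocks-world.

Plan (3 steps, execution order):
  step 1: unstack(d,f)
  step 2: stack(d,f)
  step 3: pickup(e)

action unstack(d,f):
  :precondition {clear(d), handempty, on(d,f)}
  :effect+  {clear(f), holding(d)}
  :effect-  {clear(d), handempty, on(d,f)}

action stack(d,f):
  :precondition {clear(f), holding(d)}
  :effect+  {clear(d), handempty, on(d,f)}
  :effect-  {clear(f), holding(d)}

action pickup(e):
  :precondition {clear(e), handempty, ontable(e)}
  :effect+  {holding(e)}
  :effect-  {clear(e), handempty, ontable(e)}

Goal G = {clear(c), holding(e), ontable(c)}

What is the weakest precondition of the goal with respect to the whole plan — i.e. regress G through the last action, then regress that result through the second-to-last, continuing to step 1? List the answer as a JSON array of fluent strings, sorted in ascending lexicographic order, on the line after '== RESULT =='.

Work backward from the goal:
  through step 3 (pickup(e)): drop {holding(e)}, keep {clear(c), ontable(c)}, require {clear(e), handempty, ontable(e)}
    → {clear(c), clear(e), handempty, ontable(c), ontable(e)}
  through step 2 (stack(d,f)): drop {handempty}, keep {clear(c), clear(e), ontable(c), ontable(e)}, require {clear(f), holding(d)}
    → {clear(c), clear(e), clear(f), holding(d), ontable(c), ontable(e)}
  through step 1 (unstack(d,f)): drop {clear(f), holding(d)}, keep {clear(c), clear(e), ontable(c), ontable(e)}, require {clear(d), handempty, on(d,f)}
    → {clear(c), clear(d), clear(e), handempty, on(d,f), ontable(c), ontable(e)}

== RESULT ==
["clear(c)", "clear(d)", "clear(e)", "handempty", "on(d,f)", "ontable(c)", "ontable(e)"]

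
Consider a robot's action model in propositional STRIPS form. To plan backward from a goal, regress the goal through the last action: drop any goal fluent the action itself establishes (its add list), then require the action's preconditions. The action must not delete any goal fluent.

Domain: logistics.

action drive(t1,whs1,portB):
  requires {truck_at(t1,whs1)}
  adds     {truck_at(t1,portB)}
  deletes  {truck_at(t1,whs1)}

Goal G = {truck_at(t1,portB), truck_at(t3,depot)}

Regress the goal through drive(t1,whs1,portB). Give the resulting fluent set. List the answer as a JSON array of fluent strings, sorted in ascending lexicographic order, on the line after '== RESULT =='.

Compute (G \ add) ∪ pre:
  G ∩ del = {}  (empty — regression defined)
  G \ add = {truck_at(t1,portB), truck_at(t3,depot)} \ {truck_at(t1,portB)} = {truck_at(t3,depot)}
  ∪ pre   = {truck_at(t3,depot)} ∪ {truck_at(t1,whs1)}
          = {truck_at(t1,whs1), truck_at(t3,depot)}

== RESULT ==
["truck_at(t1,whs1)", "truck_at(t3,depot)"]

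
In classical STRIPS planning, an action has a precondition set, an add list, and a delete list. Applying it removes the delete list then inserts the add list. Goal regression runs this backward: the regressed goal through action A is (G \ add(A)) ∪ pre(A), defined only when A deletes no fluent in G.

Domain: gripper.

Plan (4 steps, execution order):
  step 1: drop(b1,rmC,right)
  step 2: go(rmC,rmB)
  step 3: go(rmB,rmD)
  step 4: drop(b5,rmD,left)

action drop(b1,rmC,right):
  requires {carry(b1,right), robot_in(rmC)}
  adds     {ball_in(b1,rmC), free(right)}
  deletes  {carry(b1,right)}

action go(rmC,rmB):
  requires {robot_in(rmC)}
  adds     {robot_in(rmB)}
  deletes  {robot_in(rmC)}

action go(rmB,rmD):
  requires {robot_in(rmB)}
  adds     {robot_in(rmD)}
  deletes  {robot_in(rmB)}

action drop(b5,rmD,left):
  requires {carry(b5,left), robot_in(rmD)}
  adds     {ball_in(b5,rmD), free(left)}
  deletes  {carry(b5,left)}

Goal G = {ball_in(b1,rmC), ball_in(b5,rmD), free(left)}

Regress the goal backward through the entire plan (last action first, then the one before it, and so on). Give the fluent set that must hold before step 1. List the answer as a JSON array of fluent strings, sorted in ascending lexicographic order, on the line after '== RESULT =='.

Work backward from the goal:
  through step 4 (drop(b5,rmD,left)): drop {ball_in(b5,rmD), free(left)}, keep {ball_in(b1,rmC)}, require {carry(b5,left), robot_in(rmD)}
    → {ball_in(b1,rmC), carry(b5,left), robot_in(rmD)}
  through step 3 (go(rmB,rmD)): drop {robot_in(rmD)}, keep {ball_in(b1,rmC), carry(b5,left)}, require {robot_in(rmB)}
    → {ball_in(b1,rmC), carry(b5,left), robot_in(rmB)}
  through step 2 (go(rmC,rmB)): drop {robot_in(rmB)}, keep {ball_in(b1,rmC), carry(b5,left)}, require {robot_in(rmC)}
    → {ball_in(b1,rmC), carry(b5,left), robot_in(rmC)}
  through step 1 (drop(b1,rmC,right)): drop {ball_in(b1,rmC)}, keep {carry(b5,left), robot_in(rmC)}, require {carry(b1,right), robot_in(rmC)}
    → {carry(b1,right), carry(b5,left), robot_in(rmC)}

== RESULT ==
["carry(b1,right)", "carry(b5,left)", "robot_in(rmC)"]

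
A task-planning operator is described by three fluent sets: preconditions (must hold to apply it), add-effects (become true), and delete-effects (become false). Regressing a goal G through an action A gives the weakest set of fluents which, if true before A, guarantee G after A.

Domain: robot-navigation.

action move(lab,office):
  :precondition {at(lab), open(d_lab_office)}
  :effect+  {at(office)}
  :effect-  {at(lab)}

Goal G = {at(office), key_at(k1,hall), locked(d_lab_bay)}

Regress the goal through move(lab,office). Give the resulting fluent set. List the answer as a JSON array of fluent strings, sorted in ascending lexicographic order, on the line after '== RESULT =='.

Regress:
  G ∩ del = {}  (empty — regression defined)
  G \ add = {at(office), key_at(k1,hall), locked(d_lab_bay)} \ {at(office)} = {key_at(k1,hall), locked(d_lab_bay)}
  ∪ pre   = {key_at(k1,hall), locked(d_lab_bay)} ∪ {at(lab), open(d_lab_office)}
          = {at(lab), key_at(k1,hall), locked(d_lab_bay), open(d_lab_office)}

== RESULT ==
["at(lab)", "key_at(k1,hall)", "locked(d_lab_bay)", "open(d_lab_office)"]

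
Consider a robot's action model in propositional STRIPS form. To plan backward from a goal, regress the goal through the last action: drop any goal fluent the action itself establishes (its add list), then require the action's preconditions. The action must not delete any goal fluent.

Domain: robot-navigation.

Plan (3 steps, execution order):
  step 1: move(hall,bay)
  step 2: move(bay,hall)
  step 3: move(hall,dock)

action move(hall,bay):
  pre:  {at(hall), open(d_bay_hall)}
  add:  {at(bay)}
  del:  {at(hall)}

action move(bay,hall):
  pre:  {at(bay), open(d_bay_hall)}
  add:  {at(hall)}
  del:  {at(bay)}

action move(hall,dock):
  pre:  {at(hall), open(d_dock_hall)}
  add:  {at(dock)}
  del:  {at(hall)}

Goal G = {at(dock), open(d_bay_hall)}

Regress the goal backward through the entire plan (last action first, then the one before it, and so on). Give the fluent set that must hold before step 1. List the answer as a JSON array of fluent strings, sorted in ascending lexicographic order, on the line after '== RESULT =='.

Regress step by step:
  through step 3 (move(hall,dock)): drop {at(dock)}, keep {open(d_bay_hall)}, require {at(hall), open(d_dock_hall)}
    → {at(hall), open(d_bay_hall), open(d_dock_hall)}
  through step 2 (move(bay,hall)): drop {at(hall)}, keep {open(d_bay_hall), open(d_dock_hall)}, require {at(bay), open(d_bay_hall)}
    → {at(bay), open(d_bay_hall), open(d_dock_hall)}
  through step 1 (move(hall,bay)): drop {at(bay)}, keep {open(d_bay_hall), open(d_dock_hall)}, require {at(hall), open(d_bay_hall)}
    → {at(hall), open(d_bay_hall), open(d_dock_hall)}

== RESULT ==
["at(hall)", "open(d_bay_hall)", "open(d_dock_hall)"]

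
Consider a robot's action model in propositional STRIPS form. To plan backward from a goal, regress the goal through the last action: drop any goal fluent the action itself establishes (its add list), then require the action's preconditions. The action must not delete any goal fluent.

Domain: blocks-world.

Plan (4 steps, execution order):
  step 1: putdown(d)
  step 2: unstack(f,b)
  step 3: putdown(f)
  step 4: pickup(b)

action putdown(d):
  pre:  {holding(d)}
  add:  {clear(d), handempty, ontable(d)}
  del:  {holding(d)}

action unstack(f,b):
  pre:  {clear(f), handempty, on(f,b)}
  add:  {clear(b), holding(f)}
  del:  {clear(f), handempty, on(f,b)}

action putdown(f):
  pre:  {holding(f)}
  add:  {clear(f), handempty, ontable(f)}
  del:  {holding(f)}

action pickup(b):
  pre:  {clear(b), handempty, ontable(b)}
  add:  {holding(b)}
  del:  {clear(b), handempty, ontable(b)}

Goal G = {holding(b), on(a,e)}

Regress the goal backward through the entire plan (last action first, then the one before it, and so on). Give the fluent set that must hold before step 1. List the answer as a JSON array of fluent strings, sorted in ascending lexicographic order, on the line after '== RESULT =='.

Regress step by step:
  through step 4 (pickup(b)): drop {holding(b)}, keep {on(a,e)}, require {clear(b), handempty, ontable(b)}
    → {clear(b), handempty, on(a,e), ontable(b)}
  through step 3 (putdown(f)): drop {handempty}, keep {clear(b), on(a,e), ontable(b)}, require {holding(f)}
    → {clear(b), holding(f), on(a,e), ontable(b)}
  through step 2 (unstack(f,b)): drop {clear(b), holding(f)}, keep {on(a,e), ontable(b)}, require {clear(f), handempty, on(f,b)}
    → {clear(f), handempty, on(a,e), on(f,b), ontable(b)}
  through step 1 (putdown(d)): drop {handempty}, keep {clear(f), on(a,e), on(f,b), ontable(b)}, require {holding(d)}
    → {clear(f), holding(d), on(a,e), on(f,b), ontable(b)}

== RESULT ==
["clear(f)", "holding(d)", "on(a,e)", "on(f,b)", "ontable(b)"]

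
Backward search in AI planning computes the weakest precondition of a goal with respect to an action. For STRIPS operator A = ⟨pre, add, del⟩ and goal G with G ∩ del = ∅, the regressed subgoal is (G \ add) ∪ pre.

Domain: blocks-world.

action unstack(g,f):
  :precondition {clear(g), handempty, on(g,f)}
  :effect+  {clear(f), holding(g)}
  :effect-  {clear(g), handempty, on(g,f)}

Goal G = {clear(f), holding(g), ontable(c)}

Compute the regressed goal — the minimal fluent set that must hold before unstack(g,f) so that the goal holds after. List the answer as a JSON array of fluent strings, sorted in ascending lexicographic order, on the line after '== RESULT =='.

Compute (G \ add) ∪ pre:
  G ∩ del = {}  (empty — regression defined)
  G \ add = {clear(f), holding(g), ontable(c)} \ {clear(f), holding(g)} = {ontable(c)}
  ∪ pre   = {ontable(c)} ∪ {clear(g), handempty, on(g,f)}
          = {clear(g), handempty, on(g,f), ontable(c)}

== RESULT ==
["clear(g)", "handempty", "on(g,f)", "ontable(c)"]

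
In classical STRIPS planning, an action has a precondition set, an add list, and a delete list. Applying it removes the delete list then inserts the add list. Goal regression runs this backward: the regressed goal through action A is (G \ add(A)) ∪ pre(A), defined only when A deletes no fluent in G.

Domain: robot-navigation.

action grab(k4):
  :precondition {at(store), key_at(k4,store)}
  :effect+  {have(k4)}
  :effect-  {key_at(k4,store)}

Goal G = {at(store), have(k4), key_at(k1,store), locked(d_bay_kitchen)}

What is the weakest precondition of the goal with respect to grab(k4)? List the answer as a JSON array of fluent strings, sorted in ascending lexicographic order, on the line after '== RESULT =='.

Compute (G \ add) ∪ pre:
  G ∩ del = {}  (empty — regression defined)
  G \ add = {at(store), have(k4), key_at(k1,store), locked(d_bay_kitchen)} \ {have(k4)} = {at(store), key_at(k1,store), locked(d_bay_kitchen)}
  ∪ pre   = {at(store), key_at(k1,store), locked(d_bay_kitchen)} ∪ {at(store), key_at(k4,store)}
          = {at(store), key_at(k1,store), key_at(k4,store), locked(d_bay_kitchen)}

== RESULT ==
["at(store)", "key_at(k1,store)", "key_at(k4,store)", "locked(d_bay_kitchen)"]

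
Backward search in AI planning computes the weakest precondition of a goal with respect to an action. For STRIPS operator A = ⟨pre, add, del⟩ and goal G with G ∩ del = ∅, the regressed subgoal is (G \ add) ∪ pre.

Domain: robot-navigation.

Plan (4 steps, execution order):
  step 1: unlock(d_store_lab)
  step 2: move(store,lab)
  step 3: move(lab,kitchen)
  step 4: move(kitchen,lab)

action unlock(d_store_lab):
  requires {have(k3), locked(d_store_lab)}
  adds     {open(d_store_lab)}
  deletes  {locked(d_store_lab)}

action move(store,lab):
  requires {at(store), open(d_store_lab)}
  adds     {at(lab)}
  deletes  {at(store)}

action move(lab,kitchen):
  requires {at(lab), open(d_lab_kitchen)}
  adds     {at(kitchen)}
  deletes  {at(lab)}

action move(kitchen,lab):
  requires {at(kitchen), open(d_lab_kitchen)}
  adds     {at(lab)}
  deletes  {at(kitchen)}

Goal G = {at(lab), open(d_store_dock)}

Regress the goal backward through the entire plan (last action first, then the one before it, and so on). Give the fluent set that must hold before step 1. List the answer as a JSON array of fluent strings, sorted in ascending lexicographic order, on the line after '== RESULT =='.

Regress step by step:
  through step 4 (move(kitchen,lab)): drop {at(lab)}, keep {open(d_store_dock)}, require {at(kitchen), open(d_lab_kitchen)}
    → {at(kitchen), open(d_lab_kitchen), open(d_store_dock)}
  through step 3 (move(lab,kitchen)): drop {at(kitchen)}, keep {open(d_lab_kitchen), open(d_store_dock)}, require {at(lab), open(d_lab_kitchen)}
    → {at(lab), open(d_lab_kitchen), open(d_store_dock)}
  through step 2 (move(store,lab)): drop {at(lab)}, keep {open(d_lab_kitchen), open(d_store_dock)}, require {at(store), open(d_store_lab)}
    → {at(store), open(d_lab_kitchen), open(d_store_dock), open(d_store_lab)}
  through step 1 (unlock(d_store_lab)): drop {open(d_store_lab)}, keep {at(store), open(d_lab_kitchen), open(d_store_dock)}, require {have(k3), locked(d_store_lab)}
    → {at(store), have(k3), locked(d_store_lab), open(d_lab_kitchen), open(d_store_dock)}

== RESULT ==
["at(store)", "have(k3)", "locked(d_store_lab)", "open(d_lab_kitchen)", "open(d_store_dock)"]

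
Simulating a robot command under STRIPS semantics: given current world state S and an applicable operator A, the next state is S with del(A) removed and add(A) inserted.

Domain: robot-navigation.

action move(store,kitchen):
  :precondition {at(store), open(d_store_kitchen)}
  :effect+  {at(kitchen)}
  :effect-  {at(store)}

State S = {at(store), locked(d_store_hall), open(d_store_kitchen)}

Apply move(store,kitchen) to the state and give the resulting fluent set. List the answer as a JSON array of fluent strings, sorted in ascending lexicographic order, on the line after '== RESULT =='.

Progress:
  pre ⊆ S: {at(store), open(d_store_kitchen)} ⊆ S  — applicable
  S \ del = {locked(d_store_hall), open(d_store_kitchen)}
  ∪ add   = {at(kitchen), locked(d_store_hall), open(d_store_kitchen)}

== RESULT ==
["at(kitchen)", "locked(d_store_hall)", "open(d_store_kitchen)"]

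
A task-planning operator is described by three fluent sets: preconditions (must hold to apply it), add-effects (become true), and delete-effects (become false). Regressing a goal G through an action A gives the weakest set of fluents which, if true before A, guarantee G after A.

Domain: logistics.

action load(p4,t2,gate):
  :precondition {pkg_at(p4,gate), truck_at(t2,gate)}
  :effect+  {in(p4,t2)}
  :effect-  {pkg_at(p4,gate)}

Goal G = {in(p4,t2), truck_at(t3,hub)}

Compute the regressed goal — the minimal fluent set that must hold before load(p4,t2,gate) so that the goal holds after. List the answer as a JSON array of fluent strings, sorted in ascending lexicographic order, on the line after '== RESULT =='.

Compute (G \ add) ∪ pre:
  G ∩ del = {}  (empty — regression defined)
  G \ add = {in(p4,t2), truck_at(t3,hub)} \ {in(p4,t2)} = {truck_at(t3,hub)}
  ∪ pre   = {truck_at(t3,hub)} ∪ {pkg_at(p4,gate), truck_at(t2,gate)}
          = {pkg_at(p4,gate), truck_at(t2,gate), truck_at(t3,hub)}

== RESULT ==
["pkg_at(p4,gate)", "truck_at(t2,gate)", "truck_at(t3,hub)"]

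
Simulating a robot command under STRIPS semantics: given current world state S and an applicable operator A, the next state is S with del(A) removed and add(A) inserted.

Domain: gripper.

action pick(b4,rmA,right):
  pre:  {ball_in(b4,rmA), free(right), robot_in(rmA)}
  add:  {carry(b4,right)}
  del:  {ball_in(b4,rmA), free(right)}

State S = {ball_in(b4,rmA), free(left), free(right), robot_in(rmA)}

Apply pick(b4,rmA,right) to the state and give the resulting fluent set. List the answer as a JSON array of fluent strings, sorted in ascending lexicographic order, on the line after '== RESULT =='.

Compute (S \ del) ∪ add:
  pre ⊆ S: {ball_in(b4,rmA), free(right), robot_in(rmA)} ⊆ S  — applicable
  S \ del = {free(left), robot_in(rmA)}
  ∪ add   = {carry(b4,right), free(left), robot_in(rmA)}

== RESULT ==
["carry(b4,right)", "free(left)", "robot_in(rmA)"]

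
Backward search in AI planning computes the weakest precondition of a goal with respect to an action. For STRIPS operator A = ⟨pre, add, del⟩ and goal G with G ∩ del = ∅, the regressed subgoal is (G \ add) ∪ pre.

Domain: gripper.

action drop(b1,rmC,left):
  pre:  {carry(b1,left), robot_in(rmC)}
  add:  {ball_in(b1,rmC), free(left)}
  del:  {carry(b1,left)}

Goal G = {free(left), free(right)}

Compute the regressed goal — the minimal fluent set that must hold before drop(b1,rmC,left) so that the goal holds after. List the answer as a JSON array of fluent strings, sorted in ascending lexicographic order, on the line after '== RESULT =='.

Regress:
  G ∩ del = {}  (empty — regression defined)
  G \ add = {free(left), free(right)} \ {ball_in(b1,rmC), free(left)} = {free(right)}
  ∪ pre   = {free(right)} ∪ {carry(b1,left), robot_in(rmC)}
          = {carry(b1,left), free(right), robot_in(rmC)}

== RESULT ==
["carry(b1,left)", "free(right)", "robot_in(rmC)"]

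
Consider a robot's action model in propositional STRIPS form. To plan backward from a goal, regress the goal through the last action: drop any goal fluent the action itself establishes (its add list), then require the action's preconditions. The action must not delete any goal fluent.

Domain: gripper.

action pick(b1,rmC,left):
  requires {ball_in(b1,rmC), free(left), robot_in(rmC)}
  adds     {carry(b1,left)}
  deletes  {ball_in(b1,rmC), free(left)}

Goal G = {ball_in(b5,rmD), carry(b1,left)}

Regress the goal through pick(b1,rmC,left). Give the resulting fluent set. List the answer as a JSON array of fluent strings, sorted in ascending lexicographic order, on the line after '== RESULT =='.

Regress:
  G ∩ del = {}  (empty — regression defined)
  G \ add = {ball_in(b5,rmD), carry(b1,left)} \ {carry(b1,left)} = {ball_in(b5,rmD)}
  ∪ pre   = {ball_in(b5,rmD)} ∪ {ball_in(b1,rmC), free(left), robot_in(rmC)}
          = {ball_in(b1,rmC), ball_in(b5,rmD), free(left), robot_in(rmC)}

== RESULT ==
["ball_in(b1,rmC)", "ball_in(b5,rmD)", "free(left)", "robot_in(rmC)"]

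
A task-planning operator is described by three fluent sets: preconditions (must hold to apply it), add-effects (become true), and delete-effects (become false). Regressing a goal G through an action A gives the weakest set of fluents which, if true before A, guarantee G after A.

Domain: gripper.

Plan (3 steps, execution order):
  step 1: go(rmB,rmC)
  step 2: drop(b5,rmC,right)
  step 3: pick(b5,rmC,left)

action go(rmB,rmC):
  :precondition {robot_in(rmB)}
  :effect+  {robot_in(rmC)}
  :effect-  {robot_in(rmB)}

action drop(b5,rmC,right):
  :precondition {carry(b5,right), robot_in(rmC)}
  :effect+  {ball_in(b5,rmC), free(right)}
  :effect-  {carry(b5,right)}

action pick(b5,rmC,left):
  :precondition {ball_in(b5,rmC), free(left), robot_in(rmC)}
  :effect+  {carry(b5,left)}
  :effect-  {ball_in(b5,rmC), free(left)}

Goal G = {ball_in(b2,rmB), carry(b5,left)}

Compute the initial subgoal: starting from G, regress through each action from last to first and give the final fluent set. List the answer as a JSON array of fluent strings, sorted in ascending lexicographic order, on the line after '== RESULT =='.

Regress step by step:
  through step 3 (pick(b5,rmC,left)): drop {carry(b5,left)}, keep {ball_in(b2,rmB)}, require {ball_in(b5,rmC), free(left), robot_in(rmC)}
    → {ball_in(b2,rmB), ball_in(b5,rmC), free(left), robot_in(rmC)}
  through step 2 (drop(b5,rmC,right)): drop {ball_in(b5,rmC)}, keep {ball_in(b2,rmB), free(left), robot_in(rmC)}, require {carry(b5,right), robot_in(rmC)}
    → {ball_in(b2,rmB), carry(b5,right), free(left), robot_in(rmC)}
  through step 1 (go(rmB,rmC)): drop {robot_in(rmC)}, keep {ball_in(b2,rmB), carry(b5,right), free(left)}, require {robot_in(rmB)}
    → {ball_in(b2,rmB), carry(b5,right), free(left), robot_in(rmB)}

== RESULT ==
["ball_in(b2,rmB)", "carry(b5,right)", "free(left)", "robot_in(rmB)"]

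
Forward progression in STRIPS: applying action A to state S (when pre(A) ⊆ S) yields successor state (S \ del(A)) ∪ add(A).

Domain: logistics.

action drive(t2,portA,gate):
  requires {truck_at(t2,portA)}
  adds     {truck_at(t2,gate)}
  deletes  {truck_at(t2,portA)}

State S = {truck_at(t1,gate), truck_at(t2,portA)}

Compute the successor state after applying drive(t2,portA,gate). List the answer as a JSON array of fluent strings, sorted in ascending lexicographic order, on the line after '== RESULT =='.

Progress:
  pre ⊆ S: {truck_at(t2,portA)} ⊆ S  — applicable
  S \ del = {truck_at(t1,gate)}
  ∪ add   = {truck_at(t1,gate), truck_at(t2,gate)}

== RESULT ==
["truck_at(t1,gate)", "truck_at(t2,gate)"]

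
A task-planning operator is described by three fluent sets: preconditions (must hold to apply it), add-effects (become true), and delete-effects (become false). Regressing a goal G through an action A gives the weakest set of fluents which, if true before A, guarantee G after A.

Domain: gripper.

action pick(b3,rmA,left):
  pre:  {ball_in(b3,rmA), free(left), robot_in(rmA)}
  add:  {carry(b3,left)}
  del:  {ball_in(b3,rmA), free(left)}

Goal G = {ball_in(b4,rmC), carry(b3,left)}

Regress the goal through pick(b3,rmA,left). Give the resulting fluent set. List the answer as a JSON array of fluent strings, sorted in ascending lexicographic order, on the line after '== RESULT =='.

Regress:
  G ∩ del = {}  (empty — regression defined)
  G \ add = {ball_in(b4,rmC), carry(b3,left)} \ {carry(b3,left)} = {ball_in(b4,rmC)}
  ∪ pre   = {ball_in(b4,rmC)} ∪ {ball_in(b3,rmA), free(left), robot_in(rmA)}
          = {ball_in(b3,rmA), ball_in(b4,rmC), free(left), robot_in(rmA)}

== RESULT ==
["ball_in(b3,rmA)", "ball_in(b4,rmC)", "free(left)", "robot_in(rmA)"]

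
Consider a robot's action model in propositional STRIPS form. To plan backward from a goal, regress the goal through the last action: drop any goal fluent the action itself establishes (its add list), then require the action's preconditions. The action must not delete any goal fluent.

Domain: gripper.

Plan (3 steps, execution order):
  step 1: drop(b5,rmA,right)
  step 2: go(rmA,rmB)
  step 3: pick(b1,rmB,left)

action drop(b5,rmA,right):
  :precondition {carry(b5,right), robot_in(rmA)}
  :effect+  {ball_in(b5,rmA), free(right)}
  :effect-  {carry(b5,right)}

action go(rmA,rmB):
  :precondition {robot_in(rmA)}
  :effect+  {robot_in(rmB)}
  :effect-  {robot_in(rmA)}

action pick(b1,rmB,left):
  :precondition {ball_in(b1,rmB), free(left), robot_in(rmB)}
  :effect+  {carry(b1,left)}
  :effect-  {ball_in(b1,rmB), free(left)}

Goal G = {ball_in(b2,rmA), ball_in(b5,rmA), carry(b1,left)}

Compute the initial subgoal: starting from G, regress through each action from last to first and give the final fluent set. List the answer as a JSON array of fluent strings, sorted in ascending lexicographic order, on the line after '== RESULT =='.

Regress step by step:
  through step 3 (pick(b1,rmB,left)): drop {carry(b1,left)}, keep {ball_in(b2,rmA), ball_in(b5,rmA)}, require {ball_in(b1,rmB), free(left), robot_in(rmB)}
    → {ball_in(b1,rmB), ball_in(b2,rmA), ball_in(b5,rmA), free(left), robot_in(rmB)}
  through step 2 (go(rmA,rmB)): drop {robot_in(rmB)}, keep {ball_in(b1,rmB), ball_in(b2,rmA), ball_in(b5,rmA), free(left)}, require {robot_in(rmA)}
    → {ball_in(b1,rmB), ball_in(b2,rmA), ball_in(b5,rmA), free(left), robot_in(rmA)}
  through step 1 (drop(b5,rmA,right)): drop {ball_in(b5,rmA)}, keep {ball_in(b1,rmB), ball_in(b2,rmA), free(left), robot_in(rmA)}, require {carry(b5,right), robot_in(rmA)}
    → {ball_in(b1,rmB), ball_in(b2,rmA), carry(b5,right), free(left), robot_in(rmA)}

== RESULT ==
["ball_in(b1,rmB)", "ball_in(b2,rmA)", "carry(b5,right)", "free(left)", "robot_in(rmA)"]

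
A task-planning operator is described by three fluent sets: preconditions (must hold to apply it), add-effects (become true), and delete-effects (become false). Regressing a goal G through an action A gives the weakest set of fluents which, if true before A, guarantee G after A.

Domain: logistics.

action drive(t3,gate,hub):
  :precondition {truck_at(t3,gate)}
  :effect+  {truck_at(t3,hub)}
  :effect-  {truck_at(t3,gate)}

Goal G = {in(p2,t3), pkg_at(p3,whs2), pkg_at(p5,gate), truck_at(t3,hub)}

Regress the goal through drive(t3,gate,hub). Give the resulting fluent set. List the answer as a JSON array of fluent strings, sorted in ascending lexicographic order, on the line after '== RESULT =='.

Regress:
  G ∩ del = {}  (empty — regression defined)
  G \ add = {in(p2,t3), pkg_at(p3,whs2), pkg_at(p5,gate), truck_at(t3,hub)} \ {truck_at(t3,hub)} = {in(p2,t3), pkg_at(p3,whs2), pkg_at(p5,gate)}
  ∪ pre   = {in(p2,t3), pkg_at(p3,whs2), pkg_at(p5,gate)} ∪ {truck_at(t3,gate)}
          = {in(p2,t3), pkg_at(p3,whs2), pkg_at(p5,gate), truck_at(t3,gate)}

== RESULT ==
["in(p2,t3)", "pkg_at(p3,whs2)", "pkg_at(p5,gate)", "truck_at(t3,gate)"]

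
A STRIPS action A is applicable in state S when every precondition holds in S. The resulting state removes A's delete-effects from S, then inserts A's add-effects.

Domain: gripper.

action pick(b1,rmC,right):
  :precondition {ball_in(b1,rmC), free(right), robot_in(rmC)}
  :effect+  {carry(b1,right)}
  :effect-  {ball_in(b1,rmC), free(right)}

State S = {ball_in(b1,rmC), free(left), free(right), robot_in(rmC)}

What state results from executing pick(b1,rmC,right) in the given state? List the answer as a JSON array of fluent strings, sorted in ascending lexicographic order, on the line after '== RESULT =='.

Compute (S \ del) ∪ add:
  pre ⊆ S: {ball_in(b1,rmC), free(right), robot_in(rmC)} ⊆ S  — applicable
  S \ del = {free(left), robot_in(rmC)}
  ∪ add   = {carry(b1,right), free(left), robot_in(rmC)}

== RESULT ==
["carry(b1,right)", "free(left)", "robot_in(rmC)"]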